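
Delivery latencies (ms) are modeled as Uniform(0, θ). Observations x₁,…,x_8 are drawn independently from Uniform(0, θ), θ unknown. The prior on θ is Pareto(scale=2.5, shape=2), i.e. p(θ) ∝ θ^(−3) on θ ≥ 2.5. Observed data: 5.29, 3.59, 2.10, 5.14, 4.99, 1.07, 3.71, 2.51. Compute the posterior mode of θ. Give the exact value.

The Uniform(0, θ) likelihood is θ^(−n) for θ ≥ max(xᵢ), zero otherwise. Here max(xᵢ) = 5.29.
Posterior ∝ θ^(−3) · θ^(−8) = θ^(−11) on θ ≥ max(2.5, 5.29) = 5.29.
This density is strictly decreasing in θ, so the posterior mode lies at the lower boundary of the support.

θ̂_MAP = 5.29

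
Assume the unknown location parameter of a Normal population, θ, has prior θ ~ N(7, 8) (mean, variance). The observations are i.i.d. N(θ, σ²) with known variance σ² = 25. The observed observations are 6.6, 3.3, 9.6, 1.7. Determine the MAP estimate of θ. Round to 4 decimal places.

θ̂_MAP = 6.0456

n = 4; x̄ = (6.6 + 3.3 + 9.6 + 1.7)/4 = 21.2/4 = 5.3.
For a Normal prior and Normal likelihood with known variance, the posterior is Normal; its mode equals its mean, the precision-weighted average.
Prior precision 1/σ₀² = 1/8 = 0.125; data precision n/σ² = 4/25 = 0.16.
θ̂ = (0.125·7 + 0.16·5.3) / (0.125 + 0.16) = 1.723/0.285 = 1723/285 ≈ 6.0456.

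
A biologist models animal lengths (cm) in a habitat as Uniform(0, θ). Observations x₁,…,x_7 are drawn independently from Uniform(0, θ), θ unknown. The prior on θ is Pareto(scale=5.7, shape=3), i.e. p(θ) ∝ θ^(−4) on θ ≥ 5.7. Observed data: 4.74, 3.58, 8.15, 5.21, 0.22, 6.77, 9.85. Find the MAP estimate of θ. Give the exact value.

The Uniform(0, θ) likelihood is θ^(−n) for θ ≥ max(xᵢ), zero otherwise. Here max(xᵢ) = 9.85.
Posterior ∝ θ^(−4) · θ^(−7) = θ^(−11) on θ ≥ max(5.7, 9.85) = 9.85.
This density is strictly decreasing in θ, so the posterior mode lies at the lower boundary of the support.

θ̂_MAP = 9.85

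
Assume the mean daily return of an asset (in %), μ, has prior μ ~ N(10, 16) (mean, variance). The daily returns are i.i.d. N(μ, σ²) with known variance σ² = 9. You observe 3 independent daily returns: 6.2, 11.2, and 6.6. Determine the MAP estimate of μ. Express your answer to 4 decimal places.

μ̂_MAP = 8.3158

n = 3; x̄ = (6.2 + 11.2 + 6.6)/3 = 24/3 = 8.
For a Normal prior and Normal likelihood with known variance, the posterior is Normal; its mode equals its mean, the precision-weighted average.
Prior precision 1/σ₀² = 1/16 = 0.0625; data precision n/σ² = 3/9 = 1/3.
μ̂ = (0.0625·10 + (1/3)·8) / (0.0625 + 1/3) = (79/24)/(19/48) = 158/19 ≈ 8.3158.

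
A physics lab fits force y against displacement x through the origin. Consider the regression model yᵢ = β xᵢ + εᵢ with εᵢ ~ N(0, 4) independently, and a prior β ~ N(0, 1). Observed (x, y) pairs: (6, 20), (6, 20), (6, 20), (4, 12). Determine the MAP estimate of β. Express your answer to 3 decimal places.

β̂_MAP = 3.188

log p(β | y) = −Σ(yᵢ − βxᵢ)²/(2·4) − β²/(2·1) + const.
Setting the derivative to zero: Σxᵢ(yᵢ − βxᵢ)/4 − β/1 = 0, so β = Σxᵢyᵢ / (Σxᵢ² + σ²/τ²).
Σxᵢyᵢ = 6·20 + 6·20 + 6·20 + 4·12 = 408; Σxᵢ² = 124; σ²/τ² = 4.
β̂_MAP = 408 / (124 + 4) = 408/128 ≈ 3.188.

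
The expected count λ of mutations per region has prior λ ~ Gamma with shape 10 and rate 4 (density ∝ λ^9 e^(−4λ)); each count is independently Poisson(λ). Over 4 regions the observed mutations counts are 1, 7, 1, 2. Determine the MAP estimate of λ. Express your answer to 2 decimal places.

Σxᵢ = 1+7+1+2 = 11, with n = 4.
Posterior ∝ λ^9e^(−4λ) · λ^11e^(−4λ) = λ^20e^(−8λ), i.e. Gamma(shape=21, rate=8).
The mode of a Gamma(a, b) with a ≥ 1 (shape–rate) is (a−1)/b = 20/8 ≈ 2.50.

λ̂_MAP = 2.50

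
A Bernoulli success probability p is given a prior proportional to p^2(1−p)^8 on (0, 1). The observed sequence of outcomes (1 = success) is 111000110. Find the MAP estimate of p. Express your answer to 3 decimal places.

p̂_MAP = 0.368

The prior density ∝ p^2(1−p)^8 is the kernel of Beta(3, 9).
Data: 5 successes in 9 trials (from the sequence). The binomial likelihood contributes p^5(1−p)^4, so the posterior is Beta(3+5, 9+4) = Beta(8, 13).
For Beta(a, b) with a, b > 1 the mode is (a−1)/(a+b−2) = 7/19 ≈ 0.368.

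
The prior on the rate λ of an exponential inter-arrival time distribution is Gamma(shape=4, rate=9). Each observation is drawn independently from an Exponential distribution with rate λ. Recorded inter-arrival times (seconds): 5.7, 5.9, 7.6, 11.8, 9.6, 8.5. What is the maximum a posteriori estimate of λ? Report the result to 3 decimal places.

The Exponential(rate=λ) likelihood is ∝ λ^n e^(−λΣtᵢ). Here n = 6 and Σtᵢ = 5.7 + 5.9 + 7.6 + 11.8 + 9.6 + 8.5 = 49.1.
Posterior ∝ λ^3e^(−9λ) · λ^6e^(−49.1λ) = λ^9e^(−58.1λ), i.e. Gamma(10, 58.1).
Mode = (a−1)/b = 9/58.1 ≈ 0.155.

λ̂_MAP = 0.155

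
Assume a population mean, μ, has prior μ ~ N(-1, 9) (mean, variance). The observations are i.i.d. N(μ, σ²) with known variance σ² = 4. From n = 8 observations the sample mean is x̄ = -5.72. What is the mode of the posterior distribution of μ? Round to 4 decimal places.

n = 8, x̄ = -5.72.
For a Normal prior and Normal likelihood with known variance, the posterior is Normal; its mode equals its mean, the precision-weighted average.
Prior precision 1/σ₀² = 1/9; data precision n/σ² = 8/4 = 2.
μ̂ = ((1/9)·(-1) + 2·(-5.72)) / (1/9 + 2) = (-2599/225)/(19/9) = -2599/475 ≈ -5.4716.

μ̂_MAP = -5.4716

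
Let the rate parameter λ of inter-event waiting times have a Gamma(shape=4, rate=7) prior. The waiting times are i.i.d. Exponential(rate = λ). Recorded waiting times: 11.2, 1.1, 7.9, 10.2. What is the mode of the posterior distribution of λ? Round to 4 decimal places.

λ̂_MAP = 0.1872

The Exponential(rate=λ) likelihood is ∝ λ^n e^(−λΣtᵢ). Here n = 4 and Σtᵢ = 11.2 + 1.1 + 7.9 + 10.2 = 30.4.
Posterior ∝ λ^3e^(−7λ) · λ^4e^(−30.4λ) = λ^7e^(−37.4λ), i.e. Gamma(8, 37.4).
Mode = (a−1)/b = 7/37.4 ≈ 0.1872.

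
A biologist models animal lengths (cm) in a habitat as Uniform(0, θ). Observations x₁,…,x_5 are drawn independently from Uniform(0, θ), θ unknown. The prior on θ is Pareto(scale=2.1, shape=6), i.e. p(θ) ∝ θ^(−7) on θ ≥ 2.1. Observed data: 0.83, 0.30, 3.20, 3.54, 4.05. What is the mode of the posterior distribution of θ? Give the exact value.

θ̂_MAP = 4.05

The Uniform(0, θ) likelihood is θ^(−n) for θ ≥ max(xᵢ), zero otherwise. Here max(xᵢ) = 4.05.
Posterior ∝ θ^(−7) · θ^(−5) = θ^(−12) on θ ≥ max(2.1, 4.05) = 4.05.
This density is strictly decreasing in θ, so the posterior mode lies at the lower boundary of the support.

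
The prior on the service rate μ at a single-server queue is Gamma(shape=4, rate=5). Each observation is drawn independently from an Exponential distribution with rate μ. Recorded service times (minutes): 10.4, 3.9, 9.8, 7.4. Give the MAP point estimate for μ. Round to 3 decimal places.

The Exponential(rate=μ) likelihood is ∝ μ^n e^(−μΣtᵢ). Here n = 4 and Σtᵢ = 10.4 + 3.9 + 9.8 + 7.4 = 31.5.
Posterior ∝ μ^3e^(−5μ) · μ^4e^(−31.5μ) = μ^7e^(−36.5μ), i.e. Gamma(8, 36.5).
Mode = (a−1)/b = 7/36.5 ≈ 0.192.

μ̂_MAP = 0.192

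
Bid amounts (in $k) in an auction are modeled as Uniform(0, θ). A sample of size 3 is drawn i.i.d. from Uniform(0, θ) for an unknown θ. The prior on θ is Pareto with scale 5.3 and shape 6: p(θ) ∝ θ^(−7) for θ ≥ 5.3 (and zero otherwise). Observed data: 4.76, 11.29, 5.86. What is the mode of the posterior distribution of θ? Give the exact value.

The Uniform(0, θ) likelihood is θ^(−n) for θ ≥ max(xᵢ), zero otherwise. Here max(xᵢ) = 11.29.
Posterior ∝ θ^(−7) · θ^(−3) = θ^(−10) on θ ≥ max(5.3, 11.29) = 11.29.
This density is strictly decreasing in θ, so the posterior mode lies at the lower boundary of the support.

θ̂_MAP = 11.29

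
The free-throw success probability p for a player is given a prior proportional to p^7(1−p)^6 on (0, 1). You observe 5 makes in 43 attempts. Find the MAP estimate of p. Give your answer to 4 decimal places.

The prior density ∝ p^7(1−p)^6 is the kernel of Beta(8, 7).
Data: 5 successes in 43 trials. The binomial likelihood contributes p^5(1−p)^38, so the posterior is Beta(8+5, 7+38) = Beta(13, 45).
For Beta(a, b) with a, b > 1 the mode is (a−1)/(a+b−2) = 12/56 ≈ 0.2143.

p̂_MAP = 0.2143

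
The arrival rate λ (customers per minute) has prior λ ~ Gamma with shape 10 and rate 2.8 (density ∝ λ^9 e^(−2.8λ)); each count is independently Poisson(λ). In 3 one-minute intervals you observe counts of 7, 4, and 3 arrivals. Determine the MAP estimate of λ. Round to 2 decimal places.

λ̂_MAP = 3.97

Σxᵢ = 7+4+3 = 14, with n = 3.
Posterior ∝ λ^9e^(−2.8λ) · λ^14e^(−3λ) = λ^23e^(−5.8λ), i.e. Gamma(shape=24, rate=5.8).
The mode of a Gamma(a, b) with a ≥ 1 (shape–rate) is (a−1)/b = 23/5.8 ≈ 3.97.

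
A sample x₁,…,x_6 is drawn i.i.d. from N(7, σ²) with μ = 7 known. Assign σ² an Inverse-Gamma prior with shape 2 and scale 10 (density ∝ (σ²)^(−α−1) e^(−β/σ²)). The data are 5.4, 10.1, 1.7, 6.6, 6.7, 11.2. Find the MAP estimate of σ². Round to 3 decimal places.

Sum of squared deviations about the known mean: SS = (5.4−7)² + (10.1−7)² + (1.7−7)² + (6.6−7)² + (6.7−7)² + (11.2−7)² = 58.15.
The Normal likelihood contributes (σ²)^(−n/2) exp(−SS/(2σ²)), so the posterior is Inverse-Gamma(α + n/2, β + SS/2) = Inverse-Gamma(5, 39.075).
The mode of Inverse-Gamma(a, b) is b/(a+1) = 39.075/6 ≈ 6.513.

σ̂²_MAP = 6.513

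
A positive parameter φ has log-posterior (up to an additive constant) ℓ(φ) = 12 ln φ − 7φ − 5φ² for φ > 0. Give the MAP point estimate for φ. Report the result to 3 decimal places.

ℓ'(φ) = 12/φ − 7 − 10φ. Setting this to zero and multiplying by φ: 10φ² + 7φ − 12 = 0.
φ = (−7 + √(7² + 4·10·12)) / (2·10) = (−7 + √529) / 20 = (−7 + 23)/20 = 4/5.
ℓ''(φ) = −12/φ² − 10 < 0, confirming a maximum.

φ̂_MAP = 0.800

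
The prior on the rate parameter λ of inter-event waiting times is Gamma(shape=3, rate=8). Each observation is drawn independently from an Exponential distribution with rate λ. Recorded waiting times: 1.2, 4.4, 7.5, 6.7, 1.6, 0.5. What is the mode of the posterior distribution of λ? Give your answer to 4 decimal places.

The Exponential(rate=λ) likelihood is ∝ λ^n e^(−λΣtᵢ). Here n = 6 and Σtᵢ = 1.2 + 4.4 + 7.5 + 6.7 + 1.6 + 0.5 = 21.9.
Posterior ∝ λ^2e^(−8λ) · λ^6e^(−21.9λ) = λ^8e^(−29.9λ), i.e. Gamma(9, 29.9).
Mode = (a−1)/b = 8/29.9 ≈ 0.2676.

λ̂_MAP = 0.2676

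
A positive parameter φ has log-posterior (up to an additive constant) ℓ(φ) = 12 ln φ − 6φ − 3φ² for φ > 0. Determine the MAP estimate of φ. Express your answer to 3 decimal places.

φ̂_MAP = 1.000

ℓ'(φ) = 12/φ − 6 − 6φ. Setting this to zero and multiplying by φ: 6φ² + 6φ − 12 = 0.
φ = (−6 + √(6² + 4·6·12)) / (2·6) = (−6 + √324) / 12 = (−6 + 18)/12 = 1.
ℓ''(φ) = −12/φ² − 6 < 0, confirming a maximum.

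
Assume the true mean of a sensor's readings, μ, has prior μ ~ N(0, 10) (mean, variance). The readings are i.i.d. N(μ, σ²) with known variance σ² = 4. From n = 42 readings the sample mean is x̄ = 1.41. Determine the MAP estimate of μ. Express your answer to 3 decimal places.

n = 42, x̄ = 1.41.
For a Normal prior and Normal likelihood with known variance, the posterior is Normal; its mode equals its mean, the precision-weighted average.
Prior precision 1/σ₀² = 1/10 = 0.1; data precision n/σ² = 42/4 = 10.5.
μ̂ = (0.1·0 + 10.5·1.41) / (0.1 + 10.5) = 14.805/10.6 = 2961/2120 ≈ 1.397.

μ̂_MAP = 1.397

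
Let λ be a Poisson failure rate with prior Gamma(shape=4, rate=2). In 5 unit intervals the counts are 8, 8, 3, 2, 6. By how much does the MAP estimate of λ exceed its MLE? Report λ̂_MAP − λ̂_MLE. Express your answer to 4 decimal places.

MAP − MLE = -1.1143

Σxᵢ = 27. Posterior is Gamma(31, 7); MAP = (31−1)/7 = 30/7 ≈ 4.28571.
MLE = x̄ = 27/5 ≈ 5.40000.
Difference = 30/7 − 27/5 = -39/35 ≈ -1.1143.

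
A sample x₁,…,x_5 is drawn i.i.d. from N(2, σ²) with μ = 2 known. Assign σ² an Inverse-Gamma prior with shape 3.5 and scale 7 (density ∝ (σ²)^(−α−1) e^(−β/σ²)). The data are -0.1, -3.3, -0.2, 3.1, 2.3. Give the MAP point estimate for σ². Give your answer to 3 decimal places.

σ̂²_MAP = 3.760

Sum of squared deviations about the known mean: SS = (-0.1−2)² + (-3.3−2)² + (-0.2−2)² + (3.1−2)² + (2.3−2)² = 38.64.
The Normal likelihood contributes (σ²)^(−n/2) exp(−SS/(2σ²)), so the posterior is Inverse-Gamma(α + n/2, β + SS/2) = Inverse-Gamma(6, 26.32).
The mode of Inverse-Gamma(a, b) is b/(a+1) = 26.32/7 ≈ 3.760.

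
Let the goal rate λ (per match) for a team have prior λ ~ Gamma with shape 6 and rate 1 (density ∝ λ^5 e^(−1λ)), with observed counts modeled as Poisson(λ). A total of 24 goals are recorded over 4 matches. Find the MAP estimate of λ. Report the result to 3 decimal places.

λ̂_MAP = 5.800

Σxᵢ = 24, n = 4.
Posterior ∝ λ^5e^(−1λ) · λ^24e^(−4λ) = λ^29e^(−5λ), i.e. Gamma(shape=30, rate=5).
The mode of a Gamma(a, b) with a ≥ 1 (shape–rate) is (a−1)/b = 29/5 ≈ 5.800.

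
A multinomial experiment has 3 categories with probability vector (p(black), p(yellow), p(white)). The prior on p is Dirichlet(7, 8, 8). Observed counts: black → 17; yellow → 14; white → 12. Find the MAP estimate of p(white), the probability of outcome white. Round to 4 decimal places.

The posterior is Dirichlet(αᵢ + nᵢ) = Dirichlet(24, 22, 20).
For a Dirichlet(a₁,…,a_K) with all aᵢ > 1, the mode has j-th component (aⱼ − 1)/(Σaᵢ − K).
Here Σaᵢ = 66 and K = 3, so p(white) = (20 − 1)/(66 − 3) = 19/63 ≈ 0.3016.

MAP estimate of p(white) = 0.3016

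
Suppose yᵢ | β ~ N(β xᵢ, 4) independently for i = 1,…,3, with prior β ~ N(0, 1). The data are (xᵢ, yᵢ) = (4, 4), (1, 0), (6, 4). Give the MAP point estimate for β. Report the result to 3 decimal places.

β̂_MAP = 0.702

log p(β | y) = −Σ(yᵢ − βxᵢ)²/(2·4) − β²/(2·1) + const.
Setting the derivative to zero: Σxᵢ(yᵢ − βxᵢ)/4 − β/1 = 0, so β = Σxᵢyᵢ / (Σxᵢ² + σ²/τ²).
Σxᵢyᵢ = 4·4 + 1·0 + 6·4 = 40; Σxᵢ² = 53; σ²/τ² = 4.
β̂_MAP = 40 / (53 + 4) = 40/57 ≈ 0.702.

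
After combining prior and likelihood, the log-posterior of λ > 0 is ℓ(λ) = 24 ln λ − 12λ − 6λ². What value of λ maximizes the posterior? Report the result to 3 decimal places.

λ̂_MAP = 1.000

ℓ'(λ) = 24/λ − 12 − 12λ. Setting this to zero and multiplying by λ: 12λ² + 12λ − 24 = 0.
λ = (−12 + √(12² + 4·12·24)) / (2·12) = (−12 + √1296) / 24 = (−12 + 36)/24 = 1.
ℓ''(λ) = −24/λ² − 12 < 0, confirming a maximum.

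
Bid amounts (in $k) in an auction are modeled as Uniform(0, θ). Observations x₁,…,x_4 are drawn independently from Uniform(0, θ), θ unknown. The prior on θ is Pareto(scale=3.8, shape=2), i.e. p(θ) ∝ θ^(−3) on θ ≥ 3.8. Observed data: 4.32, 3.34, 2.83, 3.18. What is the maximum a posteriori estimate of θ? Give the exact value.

The Uniform(0, θ) likelihood is θ^(−n) for θ ≥ max(xᵢ), zero otherwise. Here max(xᵢ) = 4.32.
Posterior ∝ θ^(−3) · θ^(−4) = θ^(−7) on θ ≥ max(3.8, 4.32) = 4.32.
This density is strictly decreasing in θ, so the posterior mode lies at the lower boundary of the support.

θ̂_MAP = 4.32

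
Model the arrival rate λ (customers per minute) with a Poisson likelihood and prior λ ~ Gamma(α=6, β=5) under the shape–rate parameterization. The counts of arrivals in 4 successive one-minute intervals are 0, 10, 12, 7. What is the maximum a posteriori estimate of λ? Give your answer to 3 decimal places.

Σxᵢ = 0+10+12+7 = 29, with n = 4.
Posterior ∝ λ^5e^(−5λ) · λ^29e^(−4λ) = λ^34e^(−9λ), i.e. Gamma(shape=35, rate=9).
The mode of a Gamma(a, b) with a ≥ 1 (shape–rate) is (a−1)/b = 34/9 ≈ 3.778.

λ̂_MAP = 3.778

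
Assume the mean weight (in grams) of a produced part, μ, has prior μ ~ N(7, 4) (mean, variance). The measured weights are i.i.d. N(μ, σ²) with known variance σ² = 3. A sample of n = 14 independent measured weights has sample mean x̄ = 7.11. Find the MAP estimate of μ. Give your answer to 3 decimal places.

n = 14, x̄ = 7.11.
For a Normal prior and Normal likelihood with known variance, the posterior is Normal; its mode equals its mean, the precision-weighted average.
Prior precision 1/σ₀² = 1/4 = 0.25; data precision n/σ² = 14/3.
μ̂ = (0.25·7 + (14/3)·7.11) / (0.25 + 14/3) = 34.93/(59/12) = 10479/1475 ≈ 7.104.

μ̂_MAP = 7.104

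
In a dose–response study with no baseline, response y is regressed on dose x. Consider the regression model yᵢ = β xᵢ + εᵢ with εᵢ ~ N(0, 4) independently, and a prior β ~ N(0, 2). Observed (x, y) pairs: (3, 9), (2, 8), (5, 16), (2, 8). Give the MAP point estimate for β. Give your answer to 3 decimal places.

log p(β | y) = −Σ(yᵢ − βxᵢ)²/(2·4) − β²/(2·2) + const.
Setting the derivative to zero: Σxᵢ(yᵢ − βxᵢ)/4 − β/2 = 0, so β = Σxᵢyᵢ / (Σxᵢ² + σ²/τ²).
Σxᵢyᵢ = 3·9 + 2·8 + 5·16 + 2·8 = 139; Σxᵢ² = 42; σ²/τ² = 2.
β̂_MAP = 139 / (42 + 2) = 139/44 ≈ 3.159.

β̂_MAP = 3.159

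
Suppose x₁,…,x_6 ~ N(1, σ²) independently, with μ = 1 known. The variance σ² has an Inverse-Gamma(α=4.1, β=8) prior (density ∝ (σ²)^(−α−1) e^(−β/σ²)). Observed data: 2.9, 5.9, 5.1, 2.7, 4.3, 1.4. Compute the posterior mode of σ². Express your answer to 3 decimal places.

σ̂²_MAP = 4.591

Sum of squared deviations about the known mean: SS = (2.9−1)² + (5.9−1)² + (5.1−1)² + (2.7−1)² + (4.3−1)² + (1.4−1)² = 58.37.
The Normal likelihood contributes (σ²)^(−n/2) exp(−SS/(2σ²)), so the posterior is Inverse-Gamma(α + n/2, β + SS/2) = Inverse-Gamma(7.1, 37.185).
The mode of Inverse-Gamma(a, b) is b/(a+1) = 37.185/8.1 ≈ 4.591.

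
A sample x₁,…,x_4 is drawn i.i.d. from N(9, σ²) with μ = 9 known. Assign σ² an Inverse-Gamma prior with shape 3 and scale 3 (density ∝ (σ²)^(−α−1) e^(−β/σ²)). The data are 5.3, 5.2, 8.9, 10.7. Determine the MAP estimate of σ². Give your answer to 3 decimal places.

Sum of squared deviations about the known mean: SS = (5.3−9)² + (5.2−9)² + (8.9−9)² + (10.7−9)² = 31.03.
The Normal likelihood contributes (σ²)^(−n/2) exp(−SS/(2σ²)), so the posterior is Inverse-Gamma(α + n/2, β + SS/2) = Inverse-Gamma(5, 18.515).
The mode of Inverse-Gamma(a, b) is b/(a+1) = 18.515/6 ≈ 3.086.

σ̂²_MAP = 3.086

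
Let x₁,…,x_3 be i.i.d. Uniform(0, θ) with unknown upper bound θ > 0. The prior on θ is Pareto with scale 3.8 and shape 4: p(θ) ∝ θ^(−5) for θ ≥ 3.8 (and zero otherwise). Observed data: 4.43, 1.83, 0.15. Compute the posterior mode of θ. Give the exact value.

The Uniform(0, θ) likelihood is θ^(−n) for θ ≥ max(xᵢ), zero otherwise. Here max(xᵢ) = 4.43.
Posterior ∝ θ^(−5) · θ^(−3) = θ^(−8) on θ ≥ max(3.8, 4.43) = 4.43.
This density is strictly decreasing in θ, so the posterior mode lies at the lower boundary of the support.

θ̂_MAP = 4.43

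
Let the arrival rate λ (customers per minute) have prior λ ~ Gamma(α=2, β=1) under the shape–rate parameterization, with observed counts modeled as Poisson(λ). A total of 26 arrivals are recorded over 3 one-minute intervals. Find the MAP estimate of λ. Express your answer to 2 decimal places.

λ̂_MAP = 6.75

Σxᵢ = 26, n = 3.
Posterior ∝ λe^(−1λ) · λ^26e^(−3λ) = λ^27e^(−4λ), i.e. Gamma(shape=28, rate=4).
The mode of a Gamma(a, b) with a ≥ 1 (shape–rate) is (a−1)/b = 27/4 ≈ 6.75.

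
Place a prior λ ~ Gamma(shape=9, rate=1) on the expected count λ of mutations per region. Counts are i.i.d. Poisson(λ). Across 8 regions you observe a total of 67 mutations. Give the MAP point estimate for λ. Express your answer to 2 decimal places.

Σxᵢ = 67, n = 8.
Posterior ∝ λ^8e^(−1λ) · λ^67e^(−8λ) = λ^75e^(−9λ), i.e. Gamma(shape=76, rate=9).
The mode of a Gamma(a, b) with a ≥ 1 (shape–rate) is (a−1)/b = 75/9 ≈ 8.33.

λ̂_MAP = 8.33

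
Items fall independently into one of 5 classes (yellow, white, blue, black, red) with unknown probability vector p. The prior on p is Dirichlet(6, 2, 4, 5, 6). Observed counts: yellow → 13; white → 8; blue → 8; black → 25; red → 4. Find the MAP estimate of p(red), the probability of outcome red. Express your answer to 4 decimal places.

MAP estimate of p(red) = 0.1184

The posterior is Dirichlet(αᵢ + nᵢ) = Dirichlet(19, 10, 12, 30, 10).
For a Dirichlet(a₁,…,a_K) with all aᵢ > 1, the mode has j-th component (aⱼ − 1)/(Σaᵢ − K).
Here Σaᵢ = 81 and K = 5, so p(red) = (10 − 1)/(81 − 5) = 9/76 ≈ 0.1184.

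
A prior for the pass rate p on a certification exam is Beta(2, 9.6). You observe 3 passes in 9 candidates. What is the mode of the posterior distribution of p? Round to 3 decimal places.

p̂_MAP = 0.215

Prior: Beta(2, 9.6).
Data: 3 successes in 9 trials. The binomial likelihood contributes p^3(1−p)^6, so the posterior is Beta(2+3, 9.6+6) = Beta(5, 15.6).
For Beta(a, b) with a, b > 1 the mode is (a−1)/(a+b−2) = 4/18.6 ≈ 0.215.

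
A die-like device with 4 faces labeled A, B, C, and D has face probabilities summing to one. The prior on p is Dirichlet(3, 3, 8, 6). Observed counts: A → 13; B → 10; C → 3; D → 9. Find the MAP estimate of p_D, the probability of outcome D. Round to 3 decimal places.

MAP estimate of p_D = 0.275

The posterior is Dirichlet(αᵢ + nᵢ) = Dirichlet(16, 13, 11, 15).
For a Dirichlet(a₁,…,a_K) with all aᵢ > 1, the mode has j-th component (aⱼ − 1)/(Σaᵢ − K).
Here Σaᵢ = 55 and K = 4, so p_D = (15 − 1)/(55 − 4) = 14/51 ≈ 0.275.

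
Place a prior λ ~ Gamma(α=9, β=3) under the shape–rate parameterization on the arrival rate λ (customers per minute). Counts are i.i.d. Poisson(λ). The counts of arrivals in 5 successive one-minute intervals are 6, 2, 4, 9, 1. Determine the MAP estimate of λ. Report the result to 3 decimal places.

Σxᵢ = 6+2+4+9+1 = 22, with n = 5.
Posterior ∝ λ^8e^(−3λ) · λ^22e^(−5λ) = λ^30e^(−8λ), i.e. Gamma(shape=31, rate=8).
The mode of a Gamma(a, b) with a ≥ 1 (shape–rate) is (a−1)/b = 30/8 ≈ 3.750.

λ̂_MAP = 3.750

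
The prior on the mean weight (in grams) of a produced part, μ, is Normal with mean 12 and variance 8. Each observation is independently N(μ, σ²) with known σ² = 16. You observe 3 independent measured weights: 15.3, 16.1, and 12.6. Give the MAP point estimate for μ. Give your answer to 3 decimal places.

μ̂_MAP = 13.600

n = 3; x̄ = (15.3 + 16.1 + 12.6)/3 = 44/3 = 44/3 ≈ 14.6667.
For a Normal prior and Normal likelihood with known variance, the posterior is Normal; its mode equals its mean, the precision-weighted average.
Prior precision 1/σ₀² = 1/8 = 0.125; data precision n/σ² = 3/16 = 0.1875.
μ̂ = (0.125·12 + 0.1875·(44/3)) / (0.125 + 0.1875) = 4.25/0.3125 = 13.600.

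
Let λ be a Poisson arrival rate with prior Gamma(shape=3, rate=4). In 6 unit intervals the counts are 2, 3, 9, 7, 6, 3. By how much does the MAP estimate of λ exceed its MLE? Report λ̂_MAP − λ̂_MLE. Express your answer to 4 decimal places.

Σxᵢ = 30. Posterior is Gamma(33, 10); MAP = (33−1)/10 = 32/10 ≈ 3.20000.
MLE = x̄ = 30/6 ≈ 5.00000.
Difference = 32/10 − 30/6 = -9/5 ≈ -1.8000.

MAP − MLE = -1.8000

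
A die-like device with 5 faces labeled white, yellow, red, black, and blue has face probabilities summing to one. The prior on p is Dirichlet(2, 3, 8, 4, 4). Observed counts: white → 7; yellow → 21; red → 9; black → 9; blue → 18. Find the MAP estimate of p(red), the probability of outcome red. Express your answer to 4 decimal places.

The posterior is Dirichlet(αᵢ + nᵢ) = Dirichlet(9, 24, 17, 13, 22).
For a Dirichlet(a₁,…,a_K) with all aᵢ > 1, the mode has j-th component (aⱼ − 1)/(Σaᵢ − K).
Here Σaᵢ = 85 and K = 5, so p(red) = (17 − 1)/(85 − 5) = 16/80 ≈ 0.2000.

MAP estimate of p(red) = 0.2000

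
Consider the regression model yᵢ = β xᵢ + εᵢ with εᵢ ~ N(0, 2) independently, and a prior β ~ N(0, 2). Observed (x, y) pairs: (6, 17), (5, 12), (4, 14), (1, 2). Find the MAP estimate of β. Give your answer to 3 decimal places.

log p(β | y) = −Σ(yᵢ − βxᵢ)²/(2·2) − β²/(2·2) + const.
Setting the derivative to zero: Σxᵢ(yᵢ − βxᵢ)/2 − β/2 = 0, so β = Σxᵢyᵢ / (Σxᵢ² + σ²/τ²).
Σxᵢyᵢ = 6·17 + 5·12 + 4·14 + 1·2 = 220; Σxᵢ² = 78; σ²/τ² = 1.
β̂_MAP = 220 / (78 + 1) = 220/79 ≈ 2.785.

β̂_MAP = 2.785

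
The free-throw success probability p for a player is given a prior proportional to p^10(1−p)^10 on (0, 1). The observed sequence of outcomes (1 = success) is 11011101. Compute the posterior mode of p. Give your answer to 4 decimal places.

p̂_MAP = 0.5714

The prior density ∝ p^10(1−p)^10 is the kernel of Beta(11, 11).
Data: 6 successes in 8 trials (from the sequence). The binomial likelihood contributes p^6(1−p)^2, so the posterior is Beta(11+6, 11+2) = Beta(17, 13).
For Beta(a, b) with a, b > 1 the mode is (a−1)/(a+b−2) = 16/28 ≈ 0.5714.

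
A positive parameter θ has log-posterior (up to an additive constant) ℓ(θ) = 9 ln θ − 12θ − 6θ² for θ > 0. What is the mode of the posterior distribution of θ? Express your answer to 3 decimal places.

ℓ'(θ) = 9/θ − 12 − 12θ. Setting this to zero and multiplying by θ: 12θ² + 12θ − 9 = 0.
θ = (−12 + √(12² + 4·12·9)) / (2·12) = (−12 + √576) / 24 = (−12 + 24)/24 = 1/2.
ℓ''(θ) = −9/θ² − 12 < 0, confirming a maximum.

θ̂_MAP = 0.500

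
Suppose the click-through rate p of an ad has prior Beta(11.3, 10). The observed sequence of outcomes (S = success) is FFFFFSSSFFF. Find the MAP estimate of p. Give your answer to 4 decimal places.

Prior: Beta(11.3, 10).
Data: 3 successes in 11 trials (from the sequence). The binomial likelihood contributes p^3(1−p)^8, so the posterior is Beta(11.3+3, 10+8) = Beta(14.3, 18).
For Beta(a, b) with a, b > 1 the mode is (a−1)/(a+b−2) = 13.3/30.3 ≈ 0.4389.

p̂_MAP = 0.4389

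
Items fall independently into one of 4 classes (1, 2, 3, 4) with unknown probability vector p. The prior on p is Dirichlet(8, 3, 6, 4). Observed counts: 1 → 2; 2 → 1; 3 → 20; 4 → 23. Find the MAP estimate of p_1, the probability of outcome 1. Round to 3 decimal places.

The posterior is Dirichlet(αᵢ + nᵢ) = Dirichlet(10, 4, 26, 27).
For a Dirichlet(a₁,…,a_K) with all aᵢ > 1, the mode has j-th component (aⱼ − 1)/(Σaᵢ − K).
Here Σaᵢ = 67 and K = 4, so p_1 = (10 − 1)/(67 − 4) = 9/63 ≈ 0.143.

MAP estimate: 0.143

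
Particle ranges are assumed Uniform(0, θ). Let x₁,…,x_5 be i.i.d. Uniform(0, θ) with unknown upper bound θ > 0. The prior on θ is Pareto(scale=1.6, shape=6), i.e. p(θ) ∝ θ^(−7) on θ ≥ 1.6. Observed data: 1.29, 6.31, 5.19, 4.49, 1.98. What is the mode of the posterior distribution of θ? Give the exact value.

θ̂_MAP = 6.31

The Uniform(0, θ) likelihood is θ^(−n) for θ ≥ max(xᵢ), zero otherwise. Here max(xᵢ) = 6.31.
Posterior ∝ θ^(−7) · θ^(−5) = θ^(−12) on θ ≥ max(1.6, 6.31) = 6.31.
This density is strictly decreasing in θ, so the posterior mode lies at the lower boundary of the support.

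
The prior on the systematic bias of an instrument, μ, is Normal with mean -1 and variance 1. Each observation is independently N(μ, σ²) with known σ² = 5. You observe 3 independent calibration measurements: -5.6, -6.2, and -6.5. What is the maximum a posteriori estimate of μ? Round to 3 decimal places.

μ̂_MAP = -2.913

n = 3; x̄ = ((-5.6) + (-6.2) + (-6.5))/3 = -18.3/3 = -6.1.
For a Normal prior and Normal likelihood with known variance, the posterior is Normal; its mode equals its mean, the precision-weighted average.
Prior precision 1/σ₀² = 1/1 = 1; data precision n/σ² = 3/5 = 0.6.
μ̂ = (1·(-1) + 0.6·(-6.1)) / (1 + 0.6) = (-4.66)/1.6 = -2.9125 ≈ -2.913.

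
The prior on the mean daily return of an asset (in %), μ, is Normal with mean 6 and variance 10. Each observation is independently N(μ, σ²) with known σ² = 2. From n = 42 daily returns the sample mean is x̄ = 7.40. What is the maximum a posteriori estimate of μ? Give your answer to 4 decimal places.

n = 42, x̄ = 7.40.
For a Normal prior and Normal likelihood with known variance, the posterior is Normal; its mode equals its mean, the precision-weighted average.
Prior precision 1/σ₀² = 1/10 = 0.1; data precision n/σ² = 42/2 = 21.
μ̂ = (0.1·6 + 21·7.4) / (0.1 + 21) = 156/21.1 = 1560/211 ≈ 7.3934.

μ̂_MAP = 7.3934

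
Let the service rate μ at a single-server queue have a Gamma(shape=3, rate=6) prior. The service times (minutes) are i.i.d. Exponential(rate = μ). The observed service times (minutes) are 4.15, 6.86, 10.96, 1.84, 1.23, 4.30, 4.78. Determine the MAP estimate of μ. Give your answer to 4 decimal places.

The Exponential(rate=μ) likelihood is ∝ μ^n e^(−μΣtᵢ). Here n = 7 and Σtᵢ = 4.15 + 6.86 + 10.96 + 1.84 + 1.23 + 4.30 + 4.78 = 34.12.
Posterior ∝ μ^2e^(−6μ) · μ^7e^(−34.12μ) = μ^9e^(−40.12μ), i.e. Gamma(10, 40.12).
Mode = (a−1)/b = 9/40.12 ≈ 0.2243.

μ̂_MAP = 0.2243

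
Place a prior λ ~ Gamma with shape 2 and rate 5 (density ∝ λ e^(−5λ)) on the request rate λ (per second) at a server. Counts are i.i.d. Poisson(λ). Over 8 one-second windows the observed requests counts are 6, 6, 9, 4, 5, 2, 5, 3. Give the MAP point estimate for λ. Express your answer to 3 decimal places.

Σxᵢ = 6+6+9+4+5+2+5+3 = 40, with n = 8.
Posterior ∝ λe^(−5λ) · λ^40e^(−8λ) = λ^41e^(−13λ), i.e. Gamma(shape=42, rate=13).
The mode of a Gamma(a, b) with a ≥ 1 (shape–rate) is (a−1)/b = 41/13 ≈ 3.154.

λ̂_MAP = 3.154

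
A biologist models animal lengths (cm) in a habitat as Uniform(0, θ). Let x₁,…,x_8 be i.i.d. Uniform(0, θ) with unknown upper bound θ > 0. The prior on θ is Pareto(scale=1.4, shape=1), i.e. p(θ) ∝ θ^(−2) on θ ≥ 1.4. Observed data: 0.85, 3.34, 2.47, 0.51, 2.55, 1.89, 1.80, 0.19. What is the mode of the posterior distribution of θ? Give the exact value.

θ̂_MAP = 3.34

The Uniform(0, θ) likelihood is θ^(−n) for θ ≥ max(xᵢ), zero otherwise. Here max(xᵢ) = 3.34.
Posterior ∝ θ^(−2) · θ^(−8) = θ^(−10) on θ ≥ max(1.4, 3.34) = 3.34.
This density is strictly decreasing in θ, so the posterior mode lies at the lower boundary of the support.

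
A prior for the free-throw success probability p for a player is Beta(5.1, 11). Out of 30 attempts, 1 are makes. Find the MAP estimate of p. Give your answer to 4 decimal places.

p̂_MAP = 0.1156

Prior: Beta(5.1, 11).
Data: 1 success in 30 trials. The binomial likelihood contributes p(1−p)^29, so the posterior is Beta(5.1+1, 11+29) = Beta(6.1, 40).
For Beta(a, b) with a, b > 1 the mode is (a−1)/(a+b−2) = 5.1/44.1 ≈ 0.1156.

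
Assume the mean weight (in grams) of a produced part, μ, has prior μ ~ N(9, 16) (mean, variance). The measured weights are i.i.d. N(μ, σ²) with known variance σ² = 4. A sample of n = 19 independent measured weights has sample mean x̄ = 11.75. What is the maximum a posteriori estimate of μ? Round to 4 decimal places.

μ̂_MAP = 11.7143

n = 19, x̄ = 11.75.
For a Normal prior and Normal likelihood with known variance, the posterior is Normal; its mode equals its mean, the precision-weighted average.
Prior precision 1/σ₀² = 1/16 = 0.0625; data precision n/σ² = 19/4 = 4.75.
μ̂ = (0.0625·9 + 4.75·11.75) / (0.0625 + 4.75) = 56.375/4.8125 = 82/7 ≈ 11.7143.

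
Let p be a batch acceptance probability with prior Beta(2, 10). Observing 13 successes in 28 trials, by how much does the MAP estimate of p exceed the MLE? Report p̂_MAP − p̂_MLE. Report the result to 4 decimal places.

Posterior is Beta(15, 25); MAP = (15−1)/(40−2) = 14/38 ≈ 0.36842.
MLE ignores the prior: p̂_MLE = k/n = 13/28 ≈ 0.46429.
Difference = 14/38 − 13/28 = -51/532 ≈ -0.0959.

MAP − MLE = -0.0959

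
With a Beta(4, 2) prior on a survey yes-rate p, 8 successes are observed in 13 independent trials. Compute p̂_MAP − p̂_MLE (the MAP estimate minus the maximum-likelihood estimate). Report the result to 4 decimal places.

Posterior is Beta(12, 7); MAP = (12−1)/(19−2) = 11/17 ≈ 0.64706.
MLE ignores the prior: p̂_MLE = k/n = 8/13 ≈ 0.61538.
Difference = 11/17 − 8/13 = 7/221 ≈ 0.0317.

MAP − MLE = 0.0317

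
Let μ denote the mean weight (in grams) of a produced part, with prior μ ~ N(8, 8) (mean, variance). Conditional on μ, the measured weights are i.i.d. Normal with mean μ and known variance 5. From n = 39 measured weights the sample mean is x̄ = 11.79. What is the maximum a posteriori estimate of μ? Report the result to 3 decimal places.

μ̂_MAP = 11.730

n = 39, x̄ = 11.79.
For a Normal prior and Normal likelihood with known variance, the posterior is Normal; its mode equals its mean, the precision-weighted average.
Prior precision 1/σ₀² = 1/8 = 0.125; data precision n/σ² = 39/5 = 7.8.
μ̂ = (0.125·8 + 7.8·11.79) / (0.125 + 7.8) = 92.962/7.925 = 92962/7925 ≈ 11.730.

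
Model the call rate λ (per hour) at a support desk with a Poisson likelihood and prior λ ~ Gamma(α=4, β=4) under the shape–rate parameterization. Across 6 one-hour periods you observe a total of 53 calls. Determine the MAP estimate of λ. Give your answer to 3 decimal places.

λ̂_MAP = 5.600

Σxᵢ = 53, n = 6.
Posterior ∝ λ^3e^(−4λ) · λ^53e^(−6λ) = λ^56e^(−10λ), i.e. Gamma(shape=57, rate=10).
The mode of a Gamma(a, b) with a ≥ 1 (shape–rate) is (a−1)/b = 56/10 ≈ 5.600.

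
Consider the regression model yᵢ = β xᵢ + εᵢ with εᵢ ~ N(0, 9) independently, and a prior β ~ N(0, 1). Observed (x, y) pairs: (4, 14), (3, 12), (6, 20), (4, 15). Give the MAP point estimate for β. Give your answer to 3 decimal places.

log p(β | y) = −Σ(yᵢ − βxᵢ)²/(2·9) − β²/(2·1) + const.
Setting the derivative to zero: Σxᵢ(yᵢ − βxᵢ)/9 − β/1 = 0, so β = Σxᵢyᵢ / (Σxᵢ² + σ²/τ²).
Σxᵢyᵢ = 4·14 + 3·12 + 6·20 + 4·15 = 272; Σxᵢ² = 77; σ²/τ² = 9.
β̂_MAP = 272 / (77 + 9) = 272/86 ≈ 3.163.

β̂_MAP = 3.163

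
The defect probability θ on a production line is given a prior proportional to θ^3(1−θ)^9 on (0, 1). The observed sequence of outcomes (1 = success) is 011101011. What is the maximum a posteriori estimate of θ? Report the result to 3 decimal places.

The prior density ∝ θ^3(1−θ)^9 is the kernel of Beta(4, 10).
Data: 6 successes in 9 trials (from the sequence). The binomial likelihood contributes θ^6(1−θ)^3, so the posterior is Beta(4+6, 10+3) = Beta(10, 13).
For Beta(a, b) with a, b > 1 the mode is (a−1)/(a+b−2) = 9/21 ≈ 0.429.

θ̂_MAP = 0.429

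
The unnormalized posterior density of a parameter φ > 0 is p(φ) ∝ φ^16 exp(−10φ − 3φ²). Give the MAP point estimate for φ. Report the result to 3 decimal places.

φ̂_MAP = 1.000

ℓ'(φ) = 16/φ − 10 − 6φ. Setting this to zero and multiplying by φ: 6φ² + 10φ − 16 = 0.
φ = (−10 + √(10² + 4·6·16)) / (2·6) = (−10 + √484) / 12 = (−10 + 22)/12 = 1.
ℓ''(φ) = −16/φ² − 6 < 0, confirming a maximum.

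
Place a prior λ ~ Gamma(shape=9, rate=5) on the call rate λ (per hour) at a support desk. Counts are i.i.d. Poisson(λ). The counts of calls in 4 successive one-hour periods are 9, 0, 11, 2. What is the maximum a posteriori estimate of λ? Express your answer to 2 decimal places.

Σxᵢ = 9+0+11+2 = 22, with n = 4.
Posterior ∝ λ^8e^(−5λ) · λ^22e^(−4λ) = λ^30e^(−9λ), i.e. Gamma(shape=31, rate=9).
The mode of a Gamma(a, b) with a ≥ 1 (shape–rate) is (a−1)/b = 30/9 ≈ 3.33.

λ̂_MAP = 3.33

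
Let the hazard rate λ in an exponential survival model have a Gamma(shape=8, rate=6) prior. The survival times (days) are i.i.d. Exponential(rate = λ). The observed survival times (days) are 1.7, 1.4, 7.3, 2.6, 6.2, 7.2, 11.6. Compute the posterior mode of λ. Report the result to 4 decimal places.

λ̂_MAP = 0.3182

The Exponential(rate=λ) likelihood is ∝ λ^n e^(−λΣtᵢ). Here n = 7 and Σtᵢ = 1.7 + 1.4 + 7.3 + 2.6 + 6.2 + 7.2 + 11.6 = 38.
Posterior ∝ λ^7e^(−6λ) · λ^7e^(−38λ) = λ^14e^(−44λ), i.e. Gamma(15, 44).
Mode = (a−1)/b = 14/44 ≈ 0.3182.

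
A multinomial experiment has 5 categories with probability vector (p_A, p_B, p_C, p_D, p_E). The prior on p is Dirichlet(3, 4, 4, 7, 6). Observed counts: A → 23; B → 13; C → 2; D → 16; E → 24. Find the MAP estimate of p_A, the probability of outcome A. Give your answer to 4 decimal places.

MAP estimate of p_A = 0.2577

The posterior is Dirichlet(αᵢ + nᵢ) = Dirichlet(26, 17, 6, 23, 30).
For a Dirichlet(a₁,…,a_K) with all aᵢ > 1, the mode has j-th component (aⱼ − 1)/(Σaᵢ − K).
Here Σaᵢ = 102 and K = 5, so p_A = (26 − 1)/(102 − 5) = 25/97 ≈ 0.2577.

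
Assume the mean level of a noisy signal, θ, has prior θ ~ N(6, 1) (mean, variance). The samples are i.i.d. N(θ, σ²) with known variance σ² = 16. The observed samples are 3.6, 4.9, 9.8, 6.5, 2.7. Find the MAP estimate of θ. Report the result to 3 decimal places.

θ̂_MAP = 5.881

n = 5; x̄ = (3.6 + 4.9 + 9.8 + 6.5 + 2.7)/5 = 27.5/5 = 5.5.
For a Normal prior and Normal likelihood with known variance, the posterior is Normal; its mode equals its mean, the precision-weighted average.
Prior precision 1/σ₀² = 1/1 = 1; data precision n/σ² = 5/16 = 0.3125.
θ̂ = (1·6 + 0.3125·5.5) / (1 + 0.3125) = 7.71875/1.3125 = 247/42 ≈ 5.881.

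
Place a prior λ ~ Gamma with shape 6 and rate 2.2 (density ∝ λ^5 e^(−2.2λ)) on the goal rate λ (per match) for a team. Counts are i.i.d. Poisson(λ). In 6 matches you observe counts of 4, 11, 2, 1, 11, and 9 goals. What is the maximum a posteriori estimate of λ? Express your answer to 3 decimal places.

λ̂_MAP = 5.244

Σxᵢ = 4+11+2+1+11+9 = 38, with n = 6.
Posterior ∝ λ^5e^(−2.2λ) · λ^38e^(−6λ) = λ^43e^(−8.2λ), i.e. Gamma(shape=44, rate=8.2).
The mode of a Gamma(a, b) with a ≥ 1 (shape–rate) is (a−1)/b = 43/8.2 ≈ 5.244.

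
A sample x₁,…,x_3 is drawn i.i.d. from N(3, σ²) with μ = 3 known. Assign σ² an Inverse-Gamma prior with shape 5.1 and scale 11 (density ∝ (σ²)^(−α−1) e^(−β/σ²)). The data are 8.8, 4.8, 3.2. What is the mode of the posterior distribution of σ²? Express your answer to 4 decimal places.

Sum of squared deviations about the known mean: SS = (8.8−3)² + (4.8−3)² + (3.2−3)² = 36.92.
The Normal likelihood contributes (σ²)^(−n/2) exp(−SS/(2σ²)), so the posterior is Inverse-Gamma(α + n/2, β + SS/2) = Inverse-Gamma(6.6, 29.46).
The mode of Inverse-Gamma(a, b) is b/(a+1) = 29.46/7.6 ≈ 3.8763.

σ̂²_MAP = 3.8763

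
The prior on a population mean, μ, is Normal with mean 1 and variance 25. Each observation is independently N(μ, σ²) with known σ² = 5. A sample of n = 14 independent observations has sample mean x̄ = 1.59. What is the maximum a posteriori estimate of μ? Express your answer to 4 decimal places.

μ̂_MAP = 1.5817

n = 14, x̄ = 1.59.
For a Normal prior and Normal likelihood with known variance, the posterior is Normal; its mode equals its mean, the precision-weighted average.
Prior precision 1/σ₀² = 1/25 = 0.04; data precision n/σ² = 14/5 = 2.8.
μ̂ = (0.04·1 + 2.8·1.59) / (0.04 + 2.8) = 4.492/2.84 = 1123/710 ≈ 1.5817.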